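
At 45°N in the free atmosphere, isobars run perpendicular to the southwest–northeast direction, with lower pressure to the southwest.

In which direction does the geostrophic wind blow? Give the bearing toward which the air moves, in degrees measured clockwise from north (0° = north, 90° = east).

The pressure-gradient force points toward the southwest (bearing 225°).
Geostrophic balance: in the Northern Hemisphere the Coriolis force deflects motion to the right, so the geostrophic wind blows 90° to the right of the pressure-gradient force (low pressure on the left).
Rotating 225° by 90° clockwise gives 315° — the wind blows toward the northwest.

315°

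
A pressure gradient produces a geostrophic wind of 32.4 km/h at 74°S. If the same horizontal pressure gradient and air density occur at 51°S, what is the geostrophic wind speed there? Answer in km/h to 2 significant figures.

With the same pressure gradient and density, V_g ∝ 1/f ∝ 1/sin φ.
V₂ = V₁ · sin φ₁ / sin φ₂ = 32.4 × sin 74° / sin 51°
V₂ = 32.4 × 0.9613/0.7771 = 40 km/h

40 km/h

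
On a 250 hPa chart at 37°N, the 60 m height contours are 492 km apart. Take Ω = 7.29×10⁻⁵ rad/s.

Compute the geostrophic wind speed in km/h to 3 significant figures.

49.1 km/h

Coriolis parameter at 37°N:
f = 2Ω sin φ = 2 × 7.29×10⁻⁵ × sin 37° = 8.77×10⁻⁵ s⁻¹
Height gradient: |∂Z/∂n| = 60 m / 492000 m = 1.22×10⁻⁴
On a pressure surface, geostrophic balance gives V_g = (g/f)|∂Z/∂n|:
V_g = 9.81 × 1.22×10⁻⁴ / 8.77×10⁻⁵ = 13.6 m/s
Converting: 13.6 m/s × 3.6 = 49.1 km/h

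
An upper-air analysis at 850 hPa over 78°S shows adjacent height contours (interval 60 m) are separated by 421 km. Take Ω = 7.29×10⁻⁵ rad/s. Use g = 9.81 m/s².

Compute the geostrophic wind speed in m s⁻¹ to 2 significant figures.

9.8 m s⁻¹

Coriolis parameter at 78°S:
f = 2Ω sin φ = 2 × 7.29×10⁻⁵ × sin 78° = 1.43×10⁻⁴ s⁻¹
Height gradient: |∂Z/∂n| = 60 m / 421000 m = 1.43×10⁻⁴
On a pressure surface, geostrophic balance gives V_g = (g/f)|∂Z/∂n|:
V_g = 9.81 × 1.43×10⁻⁴ / 1.43×10⁻⁴ = 9.80 m/s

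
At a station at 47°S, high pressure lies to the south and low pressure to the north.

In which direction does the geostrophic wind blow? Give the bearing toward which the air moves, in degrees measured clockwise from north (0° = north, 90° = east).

The pressure-gradient force points toward the north (bearing 000°).
Geostrophic balance: in the Southern Hemisphere the Coriolis force deflects motion to the left, so the geostrophic wind blows 90° to the left of the pressure-gradient force (low pressure on the right).
Rotating 000° by 90° counterclockwise gives 270° — the wind blows toward the west.

270°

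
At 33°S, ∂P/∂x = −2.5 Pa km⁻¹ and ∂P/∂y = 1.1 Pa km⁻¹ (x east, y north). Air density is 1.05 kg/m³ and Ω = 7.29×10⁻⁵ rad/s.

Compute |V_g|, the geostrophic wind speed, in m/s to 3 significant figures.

Coriolis parameter at 33°S:
f = 2Ω sin φ = 2 × 7.29×10⁻⁵ × sin 33° = 7.94×10⁻⁵ s⁻¹
In the Southern Hemisphere f is negative: f = −7.94×10⁻⁵ s⁻¹.
Component geostrophic relations (x east, y north):
u_g = −(1/(fρ)) ∂P/∂y,  v_g = (1/(fρ)) ∂P/∂x
u_g = −(1.1×10⁻³)/(−7.94×10⁻⁵ × 1.05) = 13.2 m/s;  v_g = (−2.5×10⁻³)/(−7.94×10⁻⁵ × 1.05) = 30.0 m/s
|V_g| = √(u_g² + v_g²) = 32.8 m/s

32.8 m/s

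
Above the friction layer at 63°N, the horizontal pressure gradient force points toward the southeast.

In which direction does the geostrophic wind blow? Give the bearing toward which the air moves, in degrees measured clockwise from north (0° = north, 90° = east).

225°

The pressure-gradient force points toward the southeast (bearing 135°).
Geostrophic balance: in the Northern Hemisphere the Coriolis force deflects motion to the right, so the geostrophic wind blows 90° to the right of the pressure-gradient force (low pressure on the left).
Rotating 135° by 90° clockwise gives 225° — the wind blows toward the southwest.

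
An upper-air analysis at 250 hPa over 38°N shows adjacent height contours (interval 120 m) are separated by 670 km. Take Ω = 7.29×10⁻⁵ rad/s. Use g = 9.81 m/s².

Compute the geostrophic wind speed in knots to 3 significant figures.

38.0 knots

Coriolis parameter at 38°N:
f = 2Ω sin φ = 2 × 7.29×10⁻⁵ × sin 38° = 8.98×10⁻⁵ s⁻¹
Height gradient: |∂Z/∂n| = 120 m / 670000 m = 1.79×10⁻⁴
On a pressure surface, geostrophic balance gives V_g = (g/f)|∂Z/∂n|:
V_g = 9.81 × 1.79×10⁻⁴ / 8.98×10⁻⁵ = 19.6 m/s
Converting: 19.6 m/s × 1.944 = 38.0 knots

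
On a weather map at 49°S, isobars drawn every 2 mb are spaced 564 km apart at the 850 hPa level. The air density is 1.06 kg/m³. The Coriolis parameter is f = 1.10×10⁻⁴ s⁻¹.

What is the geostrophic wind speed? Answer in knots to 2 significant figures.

Pressure gradient: |∂P/∂n| = 200 Pa / 564000 m = 3.55×10⁻⁴ Pa/m
Geostrophic balance (pressure-gradient force = Coriolis force):
V_g = (1/(fρ)) |∂P/∂n| = 3.55×10⁻⁴ / (1.10×10⁻⁴ × 1.06) = 3.04 m/s
Converting: 3.04 m/s × 1.944 = 5.9 knots

5.9 knots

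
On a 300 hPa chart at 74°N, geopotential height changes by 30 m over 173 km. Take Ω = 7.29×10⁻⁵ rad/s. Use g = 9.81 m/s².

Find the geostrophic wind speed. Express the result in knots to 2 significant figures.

24 knots

Coriolis parameter at 74°N:
f = 2Ω sin φ = 2 × 7.29×10⁻⁵ × sin 74° = 1.40×10⁻⁴ s⁻¹
Height gradient: |∂Z/∂n| = 30 m / 173000 m = 1.73×10⁻⁴
On a pressure surface, geostrophic balance gives V_g = (g/f)|∂Z/∂n|:
V_g = 9.81 × 1.73×10⁻⁴ / 1.40×10⁻⁴ = 12.1 m/s
Converting: 12.1 m/s × 1.944 = 24 knots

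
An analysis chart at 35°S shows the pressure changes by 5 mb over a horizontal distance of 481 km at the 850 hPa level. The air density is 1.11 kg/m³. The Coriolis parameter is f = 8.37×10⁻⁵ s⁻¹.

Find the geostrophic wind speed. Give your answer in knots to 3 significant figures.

Pressure gradient: |∂P/∂n| = 500 Pa / 481000 m = 1.04×10⁻³ Pa/m
Geostrophic balance (pressure-gradient force = Coriolis force):
V_g = (1/(fρ)) |∂P/∂n| = 1.04×10⁻³ / (8.37×10⁻⁵ × 1.11) = 11.2 m/s
Converting: 11.2 m/s × 1.944 = 21.7 knots

21.7 knots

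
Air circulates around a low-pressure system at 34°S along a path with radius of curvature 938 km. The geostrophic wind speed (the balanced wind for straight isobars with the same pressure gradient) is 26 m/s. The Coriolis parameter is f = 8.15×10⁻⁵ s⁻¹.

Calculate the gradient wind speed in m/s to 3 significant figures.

20.5 m/s

Around a low, centrifugal force acts outward with Coriolis, so pressure-gradient force balances both:
(1/ρ)|∂P/∂n| = fV + V²/R  →  V² + fR·V − fR·V_g = 0
With fR = 8.15×10⁻⁵ × 938×10³ m = 76.4 m/s:
V = [−fR + √((fR)² + 4 fR V_g)]/2 = [−76.4 + √(76.4² + 4×76.4×26)]/2 = 20.5 m/s
Subgeostrophic (V < V_g = 26 m/s), as expected around a low.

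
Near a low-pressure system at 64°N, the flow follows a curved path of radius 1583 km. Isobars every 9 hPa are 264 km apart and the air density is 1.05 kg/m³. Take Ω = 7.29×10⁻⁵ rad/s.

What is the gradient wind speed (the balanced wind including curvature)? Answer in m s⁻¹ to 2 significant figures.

22 m s⁻¹

Coriolis parameter at 64°N:
f = 2Ω sin φ = 2 × 7.29×10⁻⁵ × sin 64° = 1.31×10⁻⁴ s⁻¹
Pressure gradient: |∂P/∂n| = 900 Pa / 264000 m = 3.41×10⁻³ Pa/m
Geostrophic speed: V_g = |∂P/∂n|/(fρ) = 3.41×10⁻³/(1.31×10⁻⁴ × 1.05) = 24.8 m/s
Around a low, centrifugal force acts outward with Coriolis, so pressure-gradient force balances both:
(1/ρ)|∂P/∂n| = fV + V²/R  →  V² + fR·V − fR·V_g = 0
With fR = 1.31×10⁻⁴ × 1583×10³ m = 207 m/s:
V = [−fR + √((fR)² + 4 fR V_g)]/2 = [−207 + √(207² + 4×207×24.8)]/2 = 22.4 m/s
Subgeostrophic (V < V_g = 24.8 m/s), as expected around a low.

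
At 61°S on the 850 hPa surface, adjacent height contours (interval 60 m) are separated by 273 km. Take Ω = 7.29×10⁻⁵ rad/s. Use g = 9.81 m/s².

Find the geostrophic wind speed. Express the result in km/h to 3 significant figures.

60.9 km/h

Coriolis parameter at 61°S:
f = 2Ω sin φ = 2 × 7.29×10⁻⁵ × sin 61° = 1.28×10⁻⁴ s⁻¹
Height gradient: |∂Z/∂n| = 60 m / 273000 m = 2.20×10⁻⁴
On a pressure surface, geostrophic balance gives V_g = (g/f)|∂Z/∂n|:
V_g = 9.81 × 2.20×10⁻⁴ / 1.28×10⁻⁴ = 16.9 m/s
Converting: 16.9 m/s × 3.6 = 60.9 km/h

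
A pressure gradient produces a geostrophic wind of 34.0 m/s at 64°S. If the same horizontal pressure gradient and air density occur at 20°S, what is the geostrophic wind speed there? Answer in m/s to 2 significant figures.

With the same pressure gradient and density, V_g ∝ 1/f ∝ 1/sin φ.
V₂ = V₁ · sin φ₁ / sin φ₂ = 34.0 × sin 64° / sin 20°
V₂ = 34.0 × 0.8988/0.3420 = 89 m/s

89 m/s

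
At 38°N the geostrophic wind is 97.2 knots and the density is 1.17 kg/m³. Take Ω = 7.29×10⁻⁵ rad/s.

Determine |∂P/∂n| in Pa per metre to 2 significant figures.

Coriolis parameter at 38°N:
f = 2Ω sin φ = 2 × 7.29×10⁻⁵ × sin 38° = 8.98×10⁻⁵ s⁻¹
Wind speed in SI: 97.2 knots = 50.0 m/s
Geostrophic balance rearranged: |∂P/∂n| = f ρ V_g
|∂P/∂n| = 8.98×10⁻⁵ × 1.17 × 50.0 = 5.25×10⁻³ Pa/m

5.3×10⁻³ Pa/m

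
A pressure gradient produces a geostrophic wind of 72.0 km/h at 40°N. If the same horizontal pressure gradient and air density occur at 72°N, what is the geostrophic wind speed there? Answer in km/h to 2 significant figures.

49 km/h

With the same pressure gradient and density, V_g ∝ 1/f ∝ 1/sin φ.
V₂ = V₁ · sin φ₁ / sin φ₂ = 72.0 × sin 40° / sin 72°
V₂ = 72.0 × 0.6428/0.9511 = 49 km/h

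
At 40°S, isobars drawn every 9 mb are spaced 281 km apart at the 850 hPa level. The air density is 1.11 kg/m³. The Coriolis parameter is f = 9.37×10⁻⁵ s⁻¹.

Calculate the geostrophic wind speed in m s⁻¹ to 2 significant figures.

31 m s⁻¹

Pressure gradient: |∂P/∂n| = 900 Pa / 281000 m = 3.20×10⁻³ Pa/m
Geostrophic balance (pressure-gradient force = Coriolis force):
V_g = (1/(fρ)) |∂P/∂n| = 3.20×10⁻³ / (9.37×10⁻⁵ × 1.11) = 30.8 m/s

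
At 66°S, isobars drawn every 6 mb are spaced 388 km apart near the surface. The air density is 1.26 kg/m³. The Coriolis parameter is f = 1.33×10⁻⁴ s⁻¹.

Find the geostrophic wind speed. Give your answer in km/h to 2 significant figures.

33 km/h

Pressure gradient: |∂P/∂n| = 600 Pa / 388000 m = 1.55×10⁻³ Pa/m
Geostrophic balance (pressure-gradient force = Coriolis force):
V_g = (1/(fρ)) |∂P/∂n| = 1.55×10⁻³ / (1.33×10⁻⁴ × 1.26) = 9.23 m/s
Converting: 9.23 m/s × 3.6 = 33 km/h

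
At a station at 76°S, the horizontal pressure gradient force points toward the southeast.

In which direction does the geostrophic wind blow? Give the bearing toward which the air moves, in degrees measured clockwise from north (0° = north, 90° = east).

045°

The pressure-gradient force points toward the southeast (bearing 135°).
Geostrophic balance: in the Southern Hemisphere the Coriolis force deflects motion to the left, so the geostrophic wind blows 90° to the left of the pressure-gradient force (low pressure on the right).
Rotating 135° by 90° counterclockwise gives 045° — the wind blows toward the northeast.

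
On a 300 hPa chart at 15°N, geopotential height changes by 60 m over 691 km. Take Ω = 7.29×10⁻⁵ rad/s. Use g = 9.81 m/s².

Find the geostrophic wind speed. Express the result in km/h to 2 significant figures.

Coriolis parameter at 15°N:
f = 2Ω sin φ = 2 × 7.29×10⁻⁵ × sin 15° = 3.77×10⁻⁵ s⁻¹
Height gradient: |∂Z/∂n| = 60 m / 691000 m = 8.68×10⁻⁵
On a pressure surface, geostrophic balance gives V_g = (g/f)|∂Z/∂n|:
V_g = 9.81 × 8.68×10⁻⁵ / 3.77×10⁻⁵ = 22.6 m/s
Converting: 22.6 m/s × 3.6 = 81 km/h

81 km/h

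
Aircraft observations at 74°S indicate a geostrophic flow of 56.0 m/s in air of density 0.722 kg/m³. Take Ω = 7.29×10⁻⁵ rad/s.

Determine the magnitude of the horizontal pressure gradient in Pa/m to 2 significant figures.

5.7×10⁻³ Pa/m

Coriolis parameter at 74°S:
f = 2Ω sin φ = 2 × 7.29×10⁻⁵ × sin 74° = 1.40×10⁻⁴ s⁻¹
Geostrophic balance rearranged: |∂P/∂n| = f ρ V_g
|∂P/∂n| = 1.40×10⁻⁴ × 0.722 × 56.0 = 5.67×10⁻³ Pa/m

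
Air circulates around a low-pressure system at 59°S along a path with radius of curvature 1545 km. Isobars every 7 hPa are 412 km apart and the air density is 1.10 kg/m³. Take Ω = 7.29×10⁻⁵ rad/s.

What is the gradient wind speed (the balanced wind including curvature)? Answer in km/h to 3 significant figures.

Coriolis parameter at 59°S:
f = 2Ω sin φ = 2 × 7.29×10⁻⁵ × sin 59° = 1.25×10⁻⁴ s⁻¹
Pressure gradient: |∂P/∂n| = 700 Pa / 412000 m = 1.70×10⁻³ Pa/m
Geostrophic speed: V_g = |∂P/∂n|/(fρ) = 1.70×10⁻³/(1.25×10⁻⁴ × 1.10) = 12.4 m/s
Around a low, centrifugal force acts outward with Coriolis, so pressure-gradient force balances both:
(1/ρ)|∂P/∂n| = fV + V²/R  →  V² + fR·V − fR·V_g = 0
With fR = 1.25×10⁻⁴ × 1545×10³ m = 193 m/s:
V = [−fR + √((fR)² + 4 fR V_g)]/2 = [−193 + √(193² + 4×193×12.4)]/2 = 11.7 m/s
Subgeostrophic (V < V_g = 12.4 m/s), as expected around a low.
Converting: 11.7 m/s × 3.6 = 42.0 km/h

42.0 km/h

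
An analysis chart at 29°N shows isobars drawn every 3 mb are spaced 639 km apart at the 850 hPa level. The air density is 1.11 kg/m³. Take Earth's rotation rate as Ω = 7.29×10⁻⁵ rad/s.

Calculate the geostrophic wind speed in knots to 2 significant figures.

12 knots

Coriolis parameter at 29°N:
f = 2Ω sin φ = 2 × 7.29×10⁻⁵ × sin 29° = 7.07×10⁻⁵ s⁻¹
Pressure gradient: |∂P/∂n| = 300 Pa / 639000 m = 4.69×10⁻⁴ Pa/m
Geostrophic balance (pressure-gradient force = Coriolis force):
V_g = (1/(fρ)) |∂P/∂n| = 4.69×10⁻⁴ / (7.07×10⁻⁵ × 1.11) = 5.98 m/s
Converting: 5.98 m/s × 1.944 = 12 knots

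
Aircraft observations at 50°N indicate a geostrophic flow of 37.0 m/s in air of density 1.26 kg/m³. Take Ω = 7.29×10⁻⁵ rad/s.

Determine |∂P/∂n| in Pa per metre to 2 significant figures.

Coriolis parameter at 50°N:
f = 2Ω sin φ = 2 × 7.29×10⁻⁵ × sin 50° = 1.12×10⁻⁴ s⁻¹
Geostrophic balance rearranged: |∂P/∂n| = f ρ V_g
|∂P/∂n| = 1.12×10⁻⁴ × 1.26 × 37.0 = 5.21×10⁻³ Pa/m

5.2×10⁻³ Pa/m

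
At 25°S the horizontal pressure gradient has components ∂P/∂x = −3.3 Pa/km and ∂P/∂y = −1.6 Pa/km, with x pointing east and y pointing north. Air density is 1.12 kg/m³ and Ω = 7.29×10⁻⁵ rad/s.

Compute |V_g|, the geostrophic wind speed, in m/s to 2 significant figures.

53 m/s

Coriolis parameter at 25°S:
f = 2Ω sin φ = 2 × 7.29×10⁻⁵ × sin 25° = 6.16×10⁻⁵ s⁻¹
In the Southern Hemisphere f is negative: f = −6.16×10⁻⁵ s⁻¹.
Component geostrophic relations (x east, y north):
u_g = −(1/(fρ)) ∂P/∂y,  v_g = (1/(fρ)) ∂P/∂x
u_g = −(−1.6×10⁻³)/(−6.16×10⁻⁵ × 1.12) = −23.2 m/s;  v_g = (−3.3×10⁻³)/(−6.16×10⁻⁵ × 1.12) = 47.8 m/s
|V_g| = √(u_g² + v_g²) = 53.1 m/s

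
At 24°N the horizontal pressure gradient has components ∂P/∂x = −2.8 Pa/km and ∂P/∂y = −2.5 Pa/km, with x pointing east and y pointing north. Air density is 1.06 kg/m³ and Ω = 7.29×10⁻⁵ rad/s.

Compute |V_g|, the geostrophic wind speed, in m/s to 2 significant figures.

60 m/s

Coriolis parameter at 24°N:
f = 2Ω sin φ = 2 × 7.29×10⁻⁵ × sin 24° = 5.93×10⁻⁵ s⁻¹
Component geostrophic relations (x east, y north):
u_g = −(1/(fρ)) ∂P/∂y,  v_g = (1/(fρ)) ∂P/∂x
u_g = −(−2.5×10⁻³)/(5.93×10⁻⁵ × 1.06) = 39.8 m/s;  v_g = (−2.8×10⁻³)/(5.93×10⁻⁵ × 1.06) = −44.5 m/s
|V_g| = √(u_g² + v_g²) = 59.7 m/s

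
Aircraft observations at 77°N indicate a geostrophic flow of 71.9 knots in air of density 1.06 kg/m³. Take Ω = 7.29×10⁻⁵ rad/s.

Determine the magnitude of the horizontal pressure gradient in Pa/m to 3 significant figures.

5.57×10⁻³ Pa/m

Coriolis parameter at 77°N:
f = 2Ω sin φ = 2 × 7.29×10⁻⁵ × sin 77° = 1.42×10⁻⁴ s⁻¹
Wind speed in SI: 71.9 knots = 37.0 m/s
Geostrophic balance rearranged: |∂P/∂n| = f ρ V_g
|∂P/∂n| = 1.42×10⁻⁴ × 1.06 × 37.0 = 5.57×10⁻³ Pa/m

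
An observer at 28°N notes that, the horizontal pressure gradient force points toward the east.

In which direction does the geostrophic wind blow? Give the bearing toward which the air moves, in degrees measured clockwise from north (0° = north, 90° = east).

The pressure-gradient force points toward the east (bearing 090°).
Geostrophic balance: in the Northern Hemisphere the Coriolis force deflects motion to the right, so the geostrophic wind blows 90° to the right of the pressure-gradient force (low pressure on the left).
Rotating 090° by 90° clockwise gives 180° — the wind blows toward the south.

180°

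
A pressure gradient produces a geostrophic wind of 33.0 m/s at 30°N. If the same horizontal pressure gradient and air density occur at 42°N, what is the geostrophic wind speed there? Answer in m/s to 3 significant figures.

With the same pressure gradient and density, V_g ∝ 1/f ∝ 1/sin φ.
V₂ = V₁ · sin φ₁ / sin φ₂ = 33.0 × sin 30° / sin 42°
V₂ = 33.0 × 0.5000/0.6691 = 24.7 m/s

24.7 m/s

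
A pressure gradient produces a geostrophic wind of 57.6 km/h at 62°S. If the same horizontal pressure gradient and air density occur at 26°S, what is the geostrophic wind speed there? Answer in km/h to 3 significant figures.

116 km/h

With the same pressure gradient and density, V_g ∝ 1/f ∝ 1/sin φ.
V₂ = V₁ · sin φ₁ / sin φ₂ = 57.6 × sin 62° / sin 26°
V₂ = 57.6 × 0.8829/0.4384 = 116 km/h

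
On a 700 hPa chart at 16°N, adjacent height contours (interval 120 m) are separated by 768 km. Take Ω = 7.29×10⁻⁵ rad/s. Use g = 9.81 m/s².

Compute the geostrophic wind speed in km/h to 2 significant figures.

Coriolis parameter at 16°N:
f = 2Ω sin φ = 2 × 7.29×10⁻⁵ × sin 16° = 4.02×10⁻⁵ s⁻¹
Height gradient: |∂Z/∂n| = 120 m / 768000 m = 1.56×10⁻⁴
On a pressure surface, geostrophic balance gives V_g = (g/f)|∂Z/∂n|:
V_g = 9.81 × 1.56×10⁻⁴ / 4.02×10⁻⁵ = 38.1 m/s
Converting: 38.1 m/s × 3.6 = 140 km/h

140 km/h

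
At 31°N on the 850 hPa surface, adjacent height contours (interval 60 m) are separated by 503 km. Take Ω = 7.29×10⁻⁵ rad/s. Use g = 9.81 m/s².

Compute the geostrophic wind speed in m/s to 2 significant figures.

Coriolis parameter at 31°N:
f = 2Ω sin φ = 2 × 7.29×10⁻⁵ × sin 31° = 7.51×10⁻⁵ s⁻¹
Height gradient: |∂Z/∂n| = 60 m / 503000 m = 1.19×10⁻⁴
On a pressure surface, geostrophic balance gives V_g = (g/f)|∂Z/∂n|:
V_g = 9.81 × 1.19×10⁻⁴ / 7.51×10⁻⁵ = 15.6 m/s

16 m/s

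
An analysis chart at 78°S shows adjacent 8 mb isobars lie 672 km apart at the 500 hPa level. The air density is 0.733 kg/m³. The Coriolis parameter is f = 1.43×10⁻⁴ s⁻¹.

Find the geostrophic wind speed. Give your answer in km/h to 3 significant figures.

Pressure gradient: |∂P/∂n| = 800 Pa / 672000 m = 1.19×10⁻³ Pa/m
Geostrophic balance (pressure-gradient force = Coriolis force):
V_g = (1/(fρ)) |∂P/∂n| = 1.19×10⁻³ / (1.43×10⁻⁴ × 0.733) = 11.4 m/s
Converting: 11.4 m/s × 3.6 = 40.9 km/h

40.9 km/h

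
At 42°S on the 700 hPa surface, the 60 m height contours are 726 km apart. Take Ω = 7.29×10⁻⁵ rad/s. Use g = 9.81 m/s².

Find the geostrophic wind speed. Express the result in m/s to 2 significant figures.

8.3 m/s

Coriolis parameter at 42°S:
f = 2Ω sin φ = 2 × 7.29×10⁻⁵ × sin 42° = 9.76×10⁻⁵ s⁻¹
Height gradient: |∂Z/∂n| = 60 m / 726000 m = 8.26×10⁻⁵
On a pressure surface, geostrophic balance gives V_g = (g/f)|∂Z/∂n|:
V_g = 9.81 × 8.26×10⁻⁵ / 9.76×10⁻⁵ = 8.31 m/s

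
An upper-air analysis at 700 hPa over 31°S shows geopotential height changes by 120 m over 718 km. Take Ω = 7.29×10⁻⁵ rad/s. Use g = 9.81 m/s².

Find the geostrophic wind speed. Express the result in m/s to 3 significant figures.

21.8 m/s

Coriolis parameter at 31°S:
f = 2Ω sin φ = 2 × 7.29×10⁻⁵ × sin 31° = 7.51×10⁻⁵ s⁻¹
Height gradient: |∂Z/∂n| = 120 m / 718000 m = 1.67×10⁻⁴
On a pressure surface, geostrophic balance gives V_g = (g/f)|∂Z/∂n|:
V_g = 9.81 × 1.67×10⁻⁴ / 7.51×10⁻⁵ = 21.8 m/s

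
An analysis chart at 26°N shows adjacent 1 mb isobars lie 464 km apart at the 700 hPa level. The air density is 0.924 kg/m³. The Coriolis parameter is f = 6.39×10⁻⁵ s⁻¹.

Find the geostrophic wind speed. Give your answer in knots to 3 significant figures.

7.10 knots

Pressure gradient: |∂P/∂n| = 100 Pa / 464000 m = 2.16×10⁻⁴ Pa/m
Geostrophic balance (pressure-gradient force = Coriolis force):
V_g = (1/(fρ)) |∂P/∂n| = 2.16×10⁻⁴ / (6.39×10⁻⁵ × 0.924) = 3.65 m/s
Converting: 3.65 m/s × 1.944 = 7.10 knots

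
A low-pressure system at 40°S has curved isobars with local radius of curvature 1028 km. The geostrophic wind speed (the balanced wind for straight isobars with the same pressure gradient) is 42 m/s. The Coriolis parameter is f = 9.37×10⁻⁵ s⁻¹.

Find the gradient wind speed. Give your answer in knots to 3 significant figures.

Around a low, centrifugal force acts outward with Coriolis, so pressure-gradient force balances both:
(1/ρ)|∂P/∂n| = fV + V²/R  →  V² + fR·V − fR·V_g = 0
With fR = 9.37×10⁻⁵ × 1028×10³ m = 96.3 m/s:
V = [−fR + √((fR)² + 4 fR V_g)]/2 = [−96.3 + √(96.3² + 4×96.3×42)]/2 = 31.6 m/s
Subgeostrophic (V < V_g = 42 m/s), as expected around a low.
Converting: 31.6 m/s × 1.944 = 61.5 knots

61.5 knots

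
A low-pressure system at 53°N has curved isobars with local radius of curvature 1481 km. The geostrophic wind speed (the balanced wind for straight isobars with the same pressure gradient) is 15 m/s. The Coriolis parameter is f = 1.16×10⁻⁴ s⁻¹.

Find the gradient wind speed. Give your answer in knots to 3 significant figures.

Around a low, centrifugal force acts outward with Coriolis, so pressure-gradient force balances both:
(1/ρ)|∂P/∂n| = fV + V²/R  →  V² + fR·V − fR·V_g = 0
With fR = 1.16×10⁻⁴ × 1481×10³ m = 172 m/s:
V = [−fR + √((fR)² + 4 fR V_g)]/2 = [−172 + √(172² + 4×172×15)]/2 = 13.9 m/s
Subgeostrophic (V < V_g = 15 m/s), as expected around a low.
Converting: 13.9 m/s × 1.944 = 27.0 knots

27.0 knots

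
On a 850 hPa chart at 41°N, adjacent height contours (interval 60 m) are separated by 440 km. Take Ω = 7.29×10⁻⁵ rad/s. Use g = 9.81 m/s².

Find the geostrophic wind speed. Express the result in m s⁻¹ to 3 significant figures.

14.0 m s⁻¹

Coriolis parameter at 41°N:
f = 2Ω sin φ = 2 × 7.29×10⁻⁵ × sin 41° = 9.57×10⁻⁵ s⁻¹
Height gradient: |∂Z/∂n| = 60 m / 440000 m = 1.36×10⁻⁴
On a pressure surface, geostrophic balance gives V_g = (g/f)|∂Z/∂n|:
V_g = 9.81 × 1.36×10⁻⁴ / 9.57×10⁻⁵ = 14.0 m/s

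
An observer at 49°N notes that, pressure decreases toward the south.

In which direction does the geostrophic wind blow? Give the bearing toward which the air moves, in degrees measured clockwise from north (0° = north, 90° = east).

270°

The pressure-gradient force points toward the south (bearing 180°).
Geostrophic balance: in the Northern Hemisphere the Coriolis force deflects motion to the right, so the geostrophic wind blows 90° to the right of the pressure-gradient force (low pressure on the left).
Rotating 180° by 90° clockwise gives 270° — the wind blows toward the west.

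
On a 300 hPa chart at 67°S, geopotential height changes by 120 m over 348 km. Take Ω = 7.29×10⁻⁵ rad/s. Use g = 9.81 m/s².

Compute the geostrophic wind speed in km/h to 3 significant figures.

Coriolis parameter at 67°S:
f = 2Ω sin φ = 2 × 7.29×10⁻⁵ × sin 67° = 1.34×10⁻⁴ s⁻¹
Height gradient: |∂Z/∂n| = 120 m / 348000 m = 3.45×10⁻⁴
On a pressure surface, geostrophic balance gives V_g = (g/f)|∂Z/∂n|:
V_g = 9.81 × 3.45×10⁻⁴ / 1.34×10⁻⁴ = 25.2 m/s
Converting: 25.2 m/s × 3.6 = 90.7 km/h

90.7 km/h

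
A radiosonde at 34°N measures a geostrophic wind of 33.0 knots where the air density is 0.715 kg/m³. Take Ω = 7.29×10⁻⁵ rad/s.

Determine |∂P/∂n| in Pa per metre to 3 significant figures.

9.90×10⁻⁴ Pa/m

Coriolis parameter at 34°N:
f = 2Ω sin φ = 2 × 7.29×10⁻⁵ × sin 34° = 8.15×10⁻⁵ s⁻¹
Wind speed in SI: 33.0 knots = 17.0 m/s
Geostrophic balance rearranged: |∂P/∂n| = f ρ V_g
|∂P/∂n| = 8.15×10⁻⁵ × 0.715 × 17.0 = 9.90×10⁻⁴ Pa/m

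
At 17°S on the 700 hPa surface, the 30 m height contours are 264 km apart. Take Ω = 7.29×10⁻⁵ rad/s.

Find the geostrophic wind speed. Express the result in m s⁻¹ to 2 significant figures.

Coriolis parameter at 17°S:
f = 2Ω sin φ = 2 × 7.29×10⁻⁵ × sin 17° = 4.26×10⁻⁵ s⁻¹
Height gradient: |∂Z/∂n| = 30 m / 264000 m = 1.14×10⁻⁴
On a pressure surface, geostrophic balance gives V_g = (g/f)|∂Z/∂n|:
V_g = 9.81 × 1.14×10⁻⁴ / 4.26×10⁻⁵ = 26.2 m/s

26 m s⁻¹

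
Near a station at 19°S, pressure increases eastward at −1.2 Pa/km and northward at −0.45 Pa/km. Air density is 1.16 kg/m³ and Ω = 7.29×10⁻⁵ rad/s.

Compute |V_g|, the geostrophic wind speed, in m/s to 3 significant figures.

23.3 m/s

Coriolis parameter at 19°S:
f = 2Ω sin φ = 2 × 7.29×10⁻⁵ × sin 19° = 4.75×10⁻⁵ s⁻¹
In the Southern Hemisphere f is negative: f = −4.75×10⁻⁵ s⁻¹.
Component geostrophic relations (x east, y north):
u_g = −(1/(fρ)) ∂P/∂y,  v_g = (1/(fρ)) ∂P/∂x
u_g = −(−0.45×10⁻³)/(−4.75×10⁻⁵ × 1.16) = −8.17 m/s;  v_g = (−1.2×10⁻³)/(−4.75×10⁻⁵ × 1.16) = 21.8 m/s
|V_g| = √(u_g² + v_g²) = 23.3 m/s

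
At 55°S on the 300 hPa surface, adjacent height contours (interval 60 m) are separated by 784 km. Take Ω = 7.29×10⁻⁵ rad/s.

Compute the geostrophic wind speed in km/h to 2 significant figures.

Coriolis parameter at 55°S:
f = 2Ω sin φ = 2 × 7.29×10⁻⁵ × sin 55° = 1.19×10⁻⁴ s⁻¹
Height gradient: |∂Z/∂n| = 60 m / 784000 m = 7.65×10⁻⁵
On a pressure surface, geostrophic balance gives V_g = (g/f)|∂Z/∂n|:
V_g = 9.81 × 7.65×10⁻⁵ / 1.19×10⁻⁴ = 6.29 m/s
Converting: 6.29 m/s × 3.6 = 23 km/h

23 km/h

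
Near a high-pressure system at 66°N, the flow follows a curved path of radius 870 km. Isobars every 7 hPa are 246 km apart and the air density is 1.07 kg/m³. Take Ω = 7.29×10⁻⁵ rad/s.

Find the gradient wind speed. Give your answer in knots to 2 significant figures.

50 knots

Coriolis parameter at 66°N:
f = 2Ω sin φ = 2 × 7.29×10⁻⁵ × sin 66° = 1.33×10⁻⁴ s⁻¹
Pressure gradient: |∂P/∂n| = 700 Pa / 246000 m = 2.85×10⁻³ Pa/m
Geostrophic speed: V_g = |∂P/∂n|/(fρ) = 2.85×10⁻³/(1.33×10⁻⁴ × 1.07) = 20.0 m/s
Around a high, pressure-gradient force acts outward with centrifugal, so Coriolis balances both:
fV = (1/ρ)|∂P/∂n| + V²/R  →  V² − fR·V + fR·V_g = 0
With fR = 1.33×10⁻⁴ × 870×10³ m = 116 m/s:
V = [fR − √((fR)² − 4 fR V_g)]/2 = [116 − √(116² − 4×116×20)]/2 = 25.6 m/s
Supergeostrophic (V > V_g = 20 m/s), as expected around a high.
Converting: 25.6 m/s × 1.944 = 50 knots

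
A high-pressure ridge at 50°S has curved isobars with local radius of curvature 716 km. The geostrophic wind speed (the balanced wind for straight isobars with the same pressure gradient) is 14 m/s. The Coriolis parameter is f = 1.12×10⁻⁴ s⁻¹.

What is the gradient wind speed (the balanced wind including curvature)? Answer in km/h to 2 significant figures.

65 km/h

Around a high, pressure-gradient force acts outward with centrifugal, so Coriolis balances both:
fV = (1/ρ)|∂P/∂n| + V²/R  →  V² − fR·V + fR·V_g = 0
With fR = 1.12×10⁻⁴ × 716×10³ m = 80.2 m/s:
V = [fR − √((fR)² − 4 fR V_g)]/2 = [80.2 − √(80.2² − 4×80.2×14)]/2 = 18.1 m/s
Supergeostrophic (V > V_g = 14 m/s), as expected around a high.
Converting: 18.1 m/s × 3.6 = 65 km/h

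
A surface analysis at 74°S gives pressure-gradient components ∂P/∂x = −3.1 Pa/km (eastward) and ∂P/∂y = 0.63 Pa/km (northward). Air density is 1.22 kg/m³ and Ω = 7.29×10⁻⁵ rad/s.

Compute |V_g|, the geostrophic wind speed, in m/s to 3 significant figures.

18.5 m/s

Coriolis parameter at 74°S:
f = 2Ω sin φ = 2 × 7.29×10⁻⁵ × sin 74° = 1.40×10⁻⁴ s⁻¹
In the Southern Hemisphere f is negative: f = −1.40×10⁻⁴ s⁻¹.
Component geostrophic relations (x east, y north):
u_g = −(1/(fρ)) ∂P/∂y,  v_g = (1/(fρ)) ∂P/∂x
u_g = −(0.63×10⁻³)/(−1.40×10⁻⁴ × 1.22) = 3.68 m/s;  v_g = (−3.1×10⁻³)/(−1.40×10⁻⁴ × 1.22) = 18.1 m/s
|V_g| = √(u_g² + v_g²) = 18.5 m/s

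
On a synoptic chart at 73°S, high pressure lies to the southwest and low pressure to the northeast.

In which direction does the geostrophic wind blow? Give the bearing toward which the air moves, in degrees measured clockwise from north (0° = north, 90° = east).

315°

The pressure-gradient force points toward the northeast (bearing 045°).
Geostrophic balance: in the Southern Hemisphere the Coriolis force deflects motion to the left, so the geostrophic wind blows 90° to the left of the pressure-gradient force (low pressure on the right).
Rotating 045° by 90° counterclockwise gives 315° — the wind blows toward the northwest.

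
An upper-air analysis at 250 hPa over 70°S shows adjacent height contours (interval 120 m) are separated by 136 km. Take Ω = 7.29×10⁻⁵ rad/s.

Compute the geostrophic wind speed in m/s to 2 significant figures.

63 m/s

Coriolis parameter at 70°S:
f = 2Ω sin φ = 2 × 7.29×10⁻⁵ × sin 70° = 1.37×10⁻⁴ s⁻¹
Height gradient: |∂Z/∂n| = 120 m / 136000 m = 8.82×10⁻⁴
On a pressure surface, geostrophic balance gives V_g = (g/f)|∂Z/∂n|:
V_g = 9.81 × 8.82×10⁻⁴ / 1.37×10⁻⁴ = 63.2 m/s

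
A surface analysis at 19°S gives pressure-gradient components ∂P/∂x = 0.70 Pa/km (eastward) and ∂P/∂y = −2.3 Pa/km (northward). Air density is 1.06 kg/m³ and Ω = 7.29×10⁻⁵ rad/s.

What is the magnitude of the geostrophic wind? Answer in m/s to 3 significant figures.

Coriolis parameter at 19°S:
f = 2Ω sin φ = 2 × 7.29×10⁻⁵ × sin 19° = 4.75×10⁻⁵ s⁻¹
In the Southern Hemisphere f is negative: f = −4.75×10⁻⁵ s⁻¹.
Component geostrophic relations (x east, y north):
u_g = −(1/(fρ)) ∂P/∂y,  v_g = (1/(fρ)) ∂P/∂x
u_g = −(−2.3×10⁻³)/(−4.75×10⁻⁵ × 1.06) = −45.7 m/s;  v_g = (0.70×10⁻³)/(−4.75×10⁻⁵ × 1.06) = −13.9 m/s
|V_g| = √(u_g² + v_g²) = 47.8 m/s

47.8 m/s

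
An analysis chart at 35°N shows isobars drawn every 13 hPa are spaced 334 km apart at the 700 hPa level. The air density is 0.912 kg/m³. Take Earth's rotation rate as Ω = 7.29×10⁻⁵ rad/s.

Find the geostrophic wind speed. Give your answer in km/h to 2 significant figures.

Coriolis parameter at 35°N:
f = 2Ω sin φ = 2 × 7.29×10⁻⁵ × sin 35° = 8.36×10⁻⁵ s⁻¹
Pressure gradient: |∂P/∂n| = 1300 Pa / 334000 m = 3.89×10⁻³ Pa/m
Geostrophic balance (pressure-gradient force = Coriolis force):
V_g = (1/(fρ)) |∂P/∂n| = 3.89×10⁻³ / (8.36×10⁻⁵ × 0.912) = 51.0 m/s
Converting: 51.0 m/s × 3.6 = 180 km/h

180 km/h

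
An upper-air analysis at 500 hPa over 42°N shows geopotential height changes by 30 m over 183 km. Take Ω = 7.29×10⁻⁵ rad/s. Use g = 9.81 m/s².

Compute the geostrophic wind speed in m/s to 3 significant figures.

Coriolis parameter at 42°N:
f = 2Ω sin φ = 2 × 7.29×10⁻⁵ × sin 42° = 9.76×10⁻⁵ s⁻¹
Height gradient: |∂Z/∂n| = 30 m / 183000 m = 1.64×10⁻⁴
On a pressure surface, geostrophic balance gives V_g = (g/f)|∂Z/∂n|:
V_g = 9.81 × 1.64×10⁻⁴ / 9.76×10⁻⁵ = 16.5 m/s

16.5 m/s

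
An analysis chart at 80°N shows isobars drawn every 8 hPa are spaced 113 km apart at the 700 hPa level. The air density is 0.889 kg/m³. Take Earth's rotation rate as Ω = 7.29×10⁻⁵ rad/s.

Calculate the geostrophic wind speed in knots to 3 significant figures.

108 knots

Coriolis parameter at 80°N:
f = 2Ω sin φ = 2 × 7.29×10⁻⁵ × sin 80° = 1.44×10⁻⁴ s⁻¹
Pressure gradient: |∂P/∂n| = 800 Pa / 113000 m = 7.08×10⁻³ Pa/m
Geostrophic balance (pressure-gradient force = Coriolis force):
V_g = (1/(fρ)) |∂P/∂n| = 7.08×10⁻³ / (1.44×10⁻⁴ × 0.889) = 55.5 m/s
Converting: 55.5 m/s × 1.944 = 108 knots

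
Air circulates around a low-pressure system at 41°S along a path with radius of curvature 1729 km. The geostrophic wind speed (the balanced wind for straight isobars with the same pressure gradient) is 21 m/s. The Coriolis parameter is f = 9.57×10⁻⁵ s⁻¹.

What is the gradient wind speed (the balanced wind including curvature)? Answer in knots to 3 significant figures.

36.6 knots

Around a low, centrifugal force acts outward with Coriolis, so pressure-gradient force balances both:
(1/ρ)|∂P/∂n| = fV + V²/R  →  V² + fR·V − fR·V_g = 0
With fR = 9.57×10⁻⁵ × 1729×10³ m = 165 m/s:
V = [−fR + √((fR)² + 4 fR V_g)]/2 = [−165 + √(165² + 4×165×21)]/2 = 18.9 m/s
Subgeostrophic (V < V_g = 21 m/s), as expected around a low.
Converting: 18.9 m/s × 1.944 = 36.6 knots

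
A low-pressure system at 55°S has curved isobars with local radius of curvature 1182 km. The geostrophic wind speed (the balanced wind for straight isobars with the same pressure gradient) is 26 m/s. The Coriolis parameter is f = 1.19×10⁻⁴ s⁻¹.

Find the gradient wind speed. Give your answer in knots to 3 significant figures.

Around a low, centrifugal force acts outward with Coriolis, so pressure-gradient force balances both:
(1/ρ)|∂P/∂n| = fV + V²/R  →  V² + fR·V − fR·V_g = 0
With fR = 1.19×10⁻⁴ × 1182×10³ m = 141 m/s:
V = [−fR + √((fR)² + 4 fR V_g)]/2 = [−141 + √(141² + 4×141×26)]/2 = 22.4 m/s
Subgeostrophic (V < V_g = 26 m/s), as expected around a low.
Converting: 22.4 m/s × 1.944 = 43.6 knots

43.6 knots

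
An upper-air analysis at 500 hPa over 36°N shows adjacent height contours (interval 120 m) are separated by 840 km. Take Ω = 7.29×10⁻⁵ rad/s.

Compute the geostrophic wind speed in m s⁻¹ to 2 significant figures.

Coriolis parameter at 36°N:
f = 2Ω sin φ = 2 × 7.29×10⁻⁵ × sin 36° = 8.57×10⁻⁵ s⁻¹
Height gradient: |∂Z/∂n| = 120 m / 840000 m = 1.43×10⁻⁴
On a pressure surface, geostrophic balance gives V_g = (g/f)|∂Z/∂n|:
V_g = 9.81 × 1.43×10⁻⁴ / 8.57×10⁻⁵ = 16.4 m/s

16 m s⁻¹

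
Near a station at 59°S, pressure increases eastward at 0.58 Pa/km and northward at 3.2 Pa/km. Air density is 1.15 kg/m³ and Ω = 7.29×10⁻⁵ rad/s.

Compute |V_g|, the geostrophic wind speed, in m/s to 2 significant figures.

Coriolis parameter at 59°S:
f = 2Ω sin φ = 2 × 7.29×10⁻⁵ × sin 59° = 1.25×10⁻⁴ s⁻¹
In the Southern Hemisphere f is negative: f = −1.25×10⁻⁴ s⁻¹.
Component geostrophic relations (x east, y north):
u_g = −(1/(fρ)) ∂P/∂y,  v_g = (1/(fρ)) ∂P/∂x
u_g = −(3.2×10⁻³)/(−1.25×10⁻⁴ × 1.15) = 22.3 m/s;  v_g = (0.58×10⁻³)/(−1.25×10⁻⁴ × 1.15) = −4.04 m/s
|V_g| = √(u_g² + v_g²) = 22.6 m/s

23 m/s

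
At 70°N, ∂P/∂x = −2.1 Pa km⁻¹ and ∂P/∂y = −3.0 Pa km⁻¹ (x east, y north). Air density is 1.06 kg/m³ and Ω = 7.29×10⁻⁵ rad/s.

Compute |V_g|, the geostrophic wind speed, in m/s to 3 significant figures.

25.2 m/s

Coriolis parameter at 70°N:
f = 2Ω sin φ = 2 × 7.29×10⁻⁵ × sin 70° = 1.37×10⁻⁴ s⁻¹
Component geostrophic relations (x east, y north):
u_g = −(1/(fρ)) ∂P/∂y,  v_g = (1/(fρ)) ∂P/∂x
u_g = −(−3.0×10⁻³)/(1.37×10⁻⁴ × 1.06) = 20.7 m/s;  v_g = (−2.1×10⁻³)/(1.37×10⁻⁴ × 1.06) = −14.5 m/s
|V_g| = √(u_g² + v_g²) = 25.2 m/s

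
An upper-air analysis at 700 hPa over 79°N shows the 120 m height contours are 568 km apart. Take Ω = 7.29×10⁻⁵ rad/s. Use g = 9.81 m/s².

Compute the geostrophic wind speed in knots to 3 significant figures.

Coriolis parameter at 79°N:
f = 2Ω sin φ = 2 × 7.29×10⁻⁵ × sin 79° = 1.43×10⁻⁴ s⁻¹
Height gradient: |∂Z/∂n| = 120 m / 568000 m = 2.11×10⁻⁴
On a pressure surface, geostrophic balance gives V_g = (g/f)|∂Z/∂n|:
V_g = 9.81 × 2.11×10⁻⁴ / 1.43×10⁻⁴ = 14.5 m/s
Converting: 14.5 m/s × 1.944 = 28.1 knots

28.1 knots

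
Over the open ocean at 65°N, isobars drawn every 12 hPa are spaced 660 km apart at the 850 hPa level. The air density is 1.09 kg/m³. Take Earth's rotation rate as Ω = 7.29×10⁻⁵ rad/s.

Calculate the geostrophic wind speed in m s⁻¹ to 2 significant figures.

Coriolis parameter at 65°N:
f = 2Ω sin φ = 2 × 7.29×10⁻⁵ × sin 65° = 1.32×10⁻⁴ s⁻¹
Pressure gradient: |∂P/∂n| = 1200 Pa / 660000 m = 1.82×10⁻³ Pa/m
Geostrophic balance (pressure-gradient force = Coriolis force):
V_g = (1/(fρ)) |∂P/∂n| = 1.82×10⁻³ / (1.32×10⁻⁴ × 1.09) = 12.6 m/s

13 m s⁻¹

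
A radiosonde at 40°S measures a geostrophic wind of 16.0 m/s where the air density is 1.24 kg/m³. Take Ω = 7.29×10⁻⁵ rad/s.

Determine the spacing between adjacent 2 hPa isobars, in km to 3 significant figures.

108 km

Coriolis parameter at 40°S:
f = 2Ω sin φ = 2 × 7.29×10⁻⁵ × sin 40° = 9.37×10⁻⁵ s⁻¹
Geostrophic balance rearranged: |∂P/∂n| = f ρ V_g
|∂P/∂n| = 9.37×10⁻⁵ × 1.24 × 16.0 = 1.86×10⁻³ Pa/m
Isobar spacing: Δn = ΔP/|∂P/∂n| = 200 Pa / 1.86×10⁻³ Pa/m = 107563 m ≈ 108 km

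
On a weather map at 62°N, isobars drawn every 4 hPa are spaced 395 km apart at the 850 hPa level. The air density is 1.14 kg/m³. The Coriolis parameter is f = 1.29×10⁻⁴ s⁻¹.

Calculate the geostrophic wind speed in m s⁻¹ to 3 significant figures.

Pressure gradient: |∂P/∂n| = 400 Pa / 395000 m = 1.01×10⁻³ Pa/m
Geostrophic balance (pressure-gradient force = Coriolis force):
V_g = (1/(fρ)) |∂P/∂n| = 1.01×10⁻³ / (1.29×10⁻⁴ × 1.14) = 6.89 m/s

6.89 m s⁻¹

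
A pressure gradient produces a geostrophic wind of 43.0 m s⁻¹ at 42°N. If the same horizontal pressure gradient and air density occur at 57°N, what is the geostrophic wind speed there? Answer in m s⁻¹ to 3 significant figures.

34.3 m s⁻¹

With the same pressure gradient and density, V_g ∝ 1/f ∝ 1/sin φ.
V₂ = V₁ · sin φ₁ / sin φ₂ = 43.0 × sin 42° / sin 57°
V₂ = 43.0 × 0.6691/0.8387 = 34.3 m s⁻¹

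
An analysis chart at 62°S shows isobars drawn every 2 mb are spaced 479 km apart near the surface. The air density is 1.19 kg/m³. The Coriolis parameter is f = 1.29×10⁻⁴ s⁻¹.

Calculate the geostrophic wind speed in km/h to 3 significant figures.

9.79 km/h

Pressure gradient: |∂P/∂n| = 200 Pa / 479000 m = 4.18×10⁻⁴ Pa/m
Geostrophic balance (pressure-gradient force = Coriolis force):
V_g = (1/(fρ)) |∂P/∂n| = 4.18×10⁻⁴ / (1.29×10⁻⁴ × 1.19) = 2.72 m/s
Converting: 2.72 m/s × 3.6 = 9.79 km/h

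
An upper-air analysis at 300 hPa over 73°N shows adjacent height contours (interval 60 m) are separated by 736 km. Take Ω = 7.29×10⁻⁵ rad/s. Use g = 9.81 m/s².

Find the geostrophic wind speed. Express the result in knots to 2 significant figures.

Coriolis parameter at 73°N:
f = 2Ω sin φ = 2 × 7.29×10⁻⁵ × sin 73° = 1.39×10⁻⁴ s⁻¹
Height gradient: |∂Z/∂n| = 60 m / 736000 m = 8.15×10⁻⁵
On a pressure surface, geostrophic balance gives V_g = (g/f)|∂Z/∂n|:
V_g = 9.81 × 8.15×10⁻⁵ / 1.39×10⁻⁴ = 5.74 m/s
Converting: 5.74 m/s × 1.944 = 11 knots

11 knots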